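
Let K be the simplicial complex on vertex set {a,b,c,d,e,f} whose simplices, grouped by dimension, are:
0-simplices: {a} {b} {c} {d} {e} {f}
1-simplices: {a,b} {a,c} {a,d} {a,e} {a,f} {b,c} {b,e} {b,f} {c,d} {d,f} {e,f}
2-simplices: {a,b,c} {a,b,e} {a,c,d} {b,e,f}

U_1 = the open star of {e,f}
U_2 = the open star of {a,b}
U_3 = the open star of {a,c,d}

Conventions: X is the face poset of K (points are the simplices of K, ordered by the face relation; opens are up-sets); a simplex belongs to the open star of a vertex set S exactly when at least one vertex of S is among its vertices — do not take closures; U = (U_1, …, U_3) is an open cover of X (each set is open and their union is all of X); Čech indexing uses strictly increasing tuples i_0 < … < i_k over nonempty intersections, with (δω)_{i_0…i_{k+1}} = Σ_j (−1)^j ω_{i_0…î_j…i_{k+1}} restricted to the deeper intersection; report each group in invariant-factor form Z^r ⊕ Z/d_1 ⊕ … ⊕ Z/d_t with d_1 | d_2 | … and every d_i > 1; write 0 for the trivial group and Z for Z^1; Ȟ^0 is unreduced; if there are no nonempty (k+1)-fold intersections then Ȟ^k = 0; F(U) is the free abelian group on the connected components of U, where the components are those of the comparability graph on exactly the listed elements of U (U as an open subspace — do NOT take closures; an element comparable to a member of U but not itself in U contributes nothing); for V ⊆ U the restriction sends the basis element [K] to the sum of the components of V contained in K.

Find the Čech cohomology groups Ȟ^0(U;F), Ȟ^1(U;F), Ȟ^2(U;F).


Ȟ^0(U;F) ≅ Z, Ȟ^1(U;F) ≅ Z^2, Ȟ^2(U;F) ≅ 0

nerve simplices:
  U1={{e},{f},{a,e},{a,f},{b,e},{b,f},{d,f},{e,f},{a,b,e},{b,e,f}} U2={{a},{b},{a,b},{a,c},{a,d},{a,e},{a,f},{b,c},{b,e},{b,f},{a,b,c},{a,b,e},{a,c,d},{b,e,f}} U3={{a},{c},{d},{a,b},{a,c},{a,d},{a,e},{a,f},{b,c},{c,d},{d,f},{a,b,c},{a,b,e},{a,c,d}}
  U12={{a,e},{a,f},{b,e},{b,f},{a,b,e},{b,e,f}} U13={{a,e},{a,f},{d,f},{a,b,e}} U23={{a},{a,b},{a,c},{a,d},{a,e},{a,f},{b,c},{a,b,c},{a,b,e},{a,c,d}}
  U123={{a,e},{a,f},{a,b,e}}
components per intersection:
  U1: {{e},{f},{a,e},{a,f},{b,e},{b,f},{d,f},{e,f},{a,b,e},{b,e,f}}
  U2: {{a},{b},{a,b},{a,c},{a,d},{a,e},{a,f},{b,c},{b,e},{b,f},{a,b,c},{a,b,e},{a,c,d},{b,e,f}}
  U3: {{a},{c},{d},{a,b},{a,c},{a,d},{a,e},{a,f},{b,c},{c,d},{d,f},{a,b,c},{a,b,e},{a,c,d}}
  U12: {{a,e},{b,e},{b,f},{a,b,e},{b,e,f}} {{a,f}}
  U13: {{a,e},{a,b,e}} {{a,f}} {{d,f}}
  U23: {{a},{a,b},{a,c},{a,d},{a,e},{a,f},{b,c},{a,b,c},{a,b,e},{a,c,d}}
  U123: {{a,e},{a,b,e}} {{a,f}}
C dims 3,6,2; δ0: rk 2, SNF 1^2; δ1: rk 2, SNF 1^2
degree 0: 3−2−0 = 1 → Ȟ^0 ≅ Z
degree 1: 6−2−2 = 2 → Ȟ^1 ≅ Z^2
degree 2: 2−0−2 = 0 → Ȟ^2 ≅ 0


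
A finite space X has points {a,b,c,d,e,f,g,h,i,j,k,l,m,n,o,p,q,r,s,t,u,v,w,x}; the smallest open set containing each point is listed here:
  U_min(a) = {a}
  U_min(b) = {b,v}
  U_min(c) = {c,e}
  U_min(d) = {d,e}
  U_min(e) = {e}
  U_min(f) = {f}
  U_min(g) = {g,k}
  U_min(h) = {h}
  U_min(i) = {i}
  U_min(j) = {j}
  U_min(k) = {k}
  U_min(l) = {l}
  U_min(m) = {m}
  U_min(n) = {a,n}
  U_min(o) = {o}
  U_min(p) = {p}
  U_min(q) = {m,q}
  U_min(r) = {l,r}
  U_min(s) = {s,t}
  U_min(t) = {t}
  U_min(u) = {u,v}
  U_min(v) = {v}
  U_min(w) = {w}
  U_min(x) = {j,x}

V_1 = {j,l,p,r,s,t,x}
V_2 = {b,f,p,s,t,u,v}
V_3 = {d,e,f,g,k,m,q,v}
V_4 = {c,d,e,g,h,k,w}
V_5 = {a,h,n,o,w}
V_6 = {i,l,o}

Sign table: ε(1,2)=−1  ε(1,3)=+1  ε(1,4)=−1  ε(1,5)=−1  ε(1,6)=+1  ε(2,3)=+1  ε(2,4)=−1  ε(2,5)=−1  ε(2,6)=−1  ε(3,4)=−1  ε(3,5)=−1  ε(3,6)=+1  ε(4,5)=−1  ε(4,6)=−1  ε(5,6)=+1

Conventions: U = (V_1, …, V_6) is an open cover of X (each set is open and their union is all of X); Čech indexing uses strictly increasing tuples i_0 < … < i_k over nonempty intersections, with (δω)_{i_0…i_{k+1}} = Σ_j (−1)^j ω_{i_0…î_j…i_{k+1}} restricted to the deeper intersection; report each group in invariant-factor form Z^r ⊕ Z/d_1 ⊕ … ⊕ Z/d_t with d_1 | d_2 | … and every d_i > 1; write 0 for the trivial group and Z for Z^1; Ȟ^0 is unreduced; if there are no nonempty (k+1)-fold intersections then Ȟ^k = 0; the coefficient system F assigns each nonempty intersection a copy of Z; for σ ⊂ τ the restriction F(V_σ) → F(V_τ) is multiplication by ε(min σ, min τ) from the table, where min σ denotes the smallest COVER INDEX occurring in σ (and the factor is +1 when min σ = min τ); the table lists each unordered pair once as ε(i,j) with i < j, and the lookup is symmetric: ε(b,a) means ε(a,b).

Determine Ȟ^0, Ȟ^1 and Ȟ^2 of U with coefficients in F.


Ȟ^0 ≅ 0,  Ȟ^1 ≅ Z/2,  Ȟ^2 ≅ 0

nonempty overlaps:
  V12={p,s,t} V16={l} V23={f,v} V34={d,e,g,k} V45={h,w} V56={o}
C dims 6,6; δ0: rk 6, SNF 1^5·2
degree 0: 6−6−0 = 0 → Ȟ^0 ≅ 0
degree 1: 6−0−6 = 0 plus torsion [2] → Ȟ^1 ≅ Z/2
degree 2: 0−0−0 = 0 → Ȟ^2 ≅ 0


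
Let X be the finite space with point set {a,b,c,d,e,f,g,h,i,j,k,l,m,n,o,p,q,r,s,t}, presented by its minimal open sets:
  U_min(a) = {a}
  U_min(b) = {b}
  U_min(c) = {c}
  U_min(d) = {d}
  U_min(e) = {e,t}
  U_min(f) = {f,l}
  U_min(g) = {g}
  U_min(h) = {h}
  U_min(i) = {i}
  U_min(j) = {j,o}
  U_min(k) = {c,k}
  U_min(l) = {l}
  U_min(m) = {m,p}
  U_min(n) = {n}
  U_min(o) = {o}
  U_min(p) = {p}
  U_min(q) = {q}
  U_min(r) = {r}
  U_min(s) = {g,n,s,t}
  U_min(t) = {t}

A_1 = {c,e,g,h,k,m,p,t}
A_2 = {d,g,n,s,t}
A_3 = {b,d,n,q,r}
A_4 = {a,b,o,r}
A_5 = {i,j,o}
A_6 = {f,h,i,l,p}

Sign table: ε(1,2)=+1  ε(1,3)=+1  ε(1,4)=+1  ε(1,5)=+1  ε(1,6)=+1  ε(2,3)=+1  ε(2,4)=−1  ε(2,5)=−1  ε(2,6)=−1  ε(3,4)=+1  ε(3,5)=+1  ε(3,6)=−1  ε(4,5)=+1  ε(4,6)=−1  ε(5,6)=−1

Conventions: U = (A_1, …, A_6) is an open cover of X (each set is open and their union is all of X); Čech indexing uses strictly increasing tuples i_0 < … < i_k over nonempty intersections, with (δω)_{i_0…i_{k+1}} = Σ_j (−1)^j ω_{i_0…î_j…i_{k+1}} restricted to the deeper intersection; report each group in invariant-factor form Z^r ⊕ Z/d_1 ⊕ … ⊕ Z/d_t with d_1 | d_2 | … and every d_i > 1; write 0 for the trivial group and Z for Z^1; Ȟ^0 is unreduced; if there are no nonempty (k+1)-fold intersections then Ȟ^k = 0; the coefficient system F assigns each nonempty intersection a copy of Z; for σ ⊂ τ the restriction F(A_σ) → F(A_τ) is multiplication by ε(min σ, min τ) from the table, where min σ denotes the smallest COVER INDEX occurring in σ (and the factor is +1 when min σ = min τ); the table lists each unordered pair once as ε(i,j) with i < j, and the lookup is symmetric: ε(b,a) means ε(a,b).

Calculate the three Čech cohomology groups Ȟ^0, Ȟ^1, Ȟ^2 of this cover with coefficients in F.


Ȟ^0(U;F) ≅ 0; Ȟ^1(U;F) ≅ Z/2; Ȟ^2(U;F) ≅ 0

nonempty intersections:
  A12={g,t} A16={h,p} A23={d,n} A34={b,r} A45={o} A56={i}
C dims 6,6; δ0: rk 6, SNF 1^5·2
Ȟ^0: (6−6)−0=0 ⇒ 0
Ȟ^1: (6−0)−6=0 plus torsion [2] ⇒ Z/2
Ȟ^2: (0−0)−0=0 ⇒ 0


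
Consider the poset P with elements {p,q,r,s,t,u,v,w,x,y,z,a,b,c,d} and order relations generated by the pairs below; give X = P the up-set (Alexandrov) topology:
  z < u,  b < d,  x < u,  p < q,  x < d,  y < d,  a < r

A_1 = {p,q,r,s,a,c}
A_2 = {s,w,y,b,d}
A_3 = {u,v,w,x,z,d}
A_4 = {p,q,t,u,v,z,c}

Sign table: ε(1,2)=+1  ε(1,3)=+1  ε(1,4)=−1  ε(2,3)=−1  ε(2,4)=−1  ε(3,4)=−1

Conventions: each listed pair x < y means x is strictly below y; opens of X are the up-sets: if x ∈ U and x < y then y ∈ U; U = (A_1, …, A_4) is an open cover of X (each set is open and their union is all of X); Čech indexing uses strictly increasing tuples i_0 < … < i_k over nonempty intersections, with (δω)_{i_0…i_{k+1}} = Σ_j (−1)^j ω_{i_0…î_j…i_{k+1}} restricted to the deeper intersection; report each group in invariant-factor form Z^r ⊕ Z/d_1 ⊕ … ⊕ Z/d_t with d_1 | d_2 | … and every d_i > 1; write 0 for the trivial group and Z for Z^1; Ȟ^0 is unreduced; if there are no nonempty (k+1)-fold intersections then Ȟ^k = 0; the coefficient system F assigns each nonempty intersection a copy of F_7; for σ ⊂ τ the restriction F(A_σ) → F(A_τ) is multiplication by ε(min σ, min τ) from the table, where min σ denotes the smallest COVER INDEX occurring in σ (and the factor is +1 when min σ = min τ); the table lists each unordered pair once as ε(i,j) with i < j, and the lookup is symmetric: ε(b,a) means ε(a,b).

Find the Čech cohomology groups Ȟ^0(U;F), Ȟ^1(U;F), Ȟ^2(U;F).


cover nerve:
  A12={s} A14={p,q,c} A23={w,d} A34={u,v,z}
C dims 4,4; δ0: rk_F7 4
Ȟ^0: (4−4)−0=0 ⇒ 0
Ȟ^1: (4−0)−4=0 ⇒ 0
Ȟ^2: (0−0)−0=0 ⇒ 0

Ȟ^0(U;F) ≅ 0; Ȟ^1(U;F) ≅ 0; Ȟ^2(U;F) ≅ 0


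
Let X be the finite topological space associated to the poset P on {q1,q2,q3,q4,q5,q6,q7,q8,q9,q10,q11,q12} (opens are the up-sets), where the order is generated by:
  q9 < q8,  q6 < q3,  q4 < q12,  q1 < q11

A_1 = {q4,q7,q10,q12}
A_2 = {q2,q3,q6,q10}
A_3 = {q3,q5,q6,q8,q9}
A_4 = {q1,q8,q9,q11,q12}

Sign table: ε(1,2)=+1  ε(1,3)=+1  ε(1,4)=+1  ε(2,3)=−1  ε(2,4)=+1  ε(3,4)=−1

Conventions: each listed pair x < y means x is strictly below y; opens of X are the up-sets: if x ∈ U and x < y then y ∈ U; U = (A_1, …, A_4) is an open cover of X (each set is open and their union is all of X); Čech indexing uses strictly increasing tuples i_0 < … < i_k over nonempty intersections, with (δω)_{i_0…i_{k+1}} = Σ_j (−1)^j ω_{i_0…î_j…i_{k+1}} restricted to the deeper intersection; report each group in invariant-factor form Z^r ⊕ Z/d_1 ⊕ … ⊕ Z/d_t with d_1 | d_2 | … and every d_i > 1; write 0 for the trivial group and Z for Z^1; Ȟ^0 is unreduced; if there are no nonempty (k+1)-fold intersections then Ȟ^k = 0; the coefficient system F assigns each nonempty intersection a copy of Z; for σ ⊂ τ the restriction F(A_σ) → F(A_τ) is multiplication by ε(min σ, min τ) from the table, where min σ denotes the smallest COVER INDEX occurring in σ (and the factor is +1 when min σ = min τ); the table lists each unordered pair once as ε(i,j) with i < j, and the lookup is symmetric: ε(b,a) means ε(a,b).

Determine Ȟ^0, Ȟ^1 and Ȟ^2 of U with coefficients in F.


Ȟ^0 ≅ Z, Ȟ^1 ≅ Z, Ȟ^2 ≅ 0

nerve of the cover:
  A12={q10} A14={q12} A23={q3,q6} A34={q8,q9}
C dims 4,4; δ0: rk 3, SNF 1^3
Ȟ^0 = (4 − 3) − 0 = 1, so Ȟ^0 ≅ Z
Ȟ^1 = (4 − 0) − 3 = 1, so Ȟ^1 ≅ Z
Ȟ^2 = (0 − 0) − 0 = 0, so Ȟ^2 ≅ 0


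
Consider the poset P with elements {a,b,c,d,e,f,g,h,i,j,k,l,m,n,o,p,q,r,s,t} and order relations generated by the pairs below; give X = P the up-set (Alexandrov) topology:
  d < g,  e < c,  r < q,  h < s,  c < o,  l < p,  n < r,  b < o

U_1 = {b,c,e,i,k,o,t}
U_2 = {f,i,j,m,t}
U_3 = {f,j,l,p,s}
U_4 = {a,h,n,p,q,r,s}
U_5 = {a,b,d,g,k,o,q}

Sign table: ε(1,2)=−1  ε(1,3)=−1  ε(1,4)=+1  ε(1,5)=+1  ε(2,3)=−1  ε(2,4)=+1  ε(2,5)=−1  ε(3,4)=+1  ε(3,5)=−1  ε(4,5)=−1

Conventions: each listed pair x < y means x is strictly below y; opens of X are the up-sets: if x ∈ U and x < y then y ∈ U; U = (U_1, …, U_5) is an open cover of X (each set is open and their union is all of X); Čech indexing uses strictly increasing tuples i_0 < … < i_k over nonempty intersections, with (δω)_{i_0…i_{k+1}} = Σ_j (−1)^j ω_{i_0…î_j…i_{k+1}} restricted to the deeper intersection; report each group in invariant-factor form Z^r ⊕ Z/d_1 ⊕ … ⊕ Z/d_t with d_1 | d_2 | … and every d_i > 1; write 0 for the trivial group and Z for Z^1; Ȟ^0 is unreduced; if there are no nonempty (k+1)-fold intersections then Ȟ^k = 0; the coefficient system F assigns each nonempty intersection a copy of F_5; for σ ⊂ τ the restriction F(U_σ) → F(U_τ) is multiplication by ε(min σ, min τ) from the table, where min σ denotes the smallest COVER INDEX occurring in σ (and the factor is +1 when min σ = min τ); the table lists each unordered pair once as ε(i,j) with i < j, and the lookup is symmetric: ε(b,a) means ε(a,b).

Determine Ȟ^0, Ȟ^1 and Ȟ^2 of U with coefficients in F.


Ȟ^0 ≅ 0,  Ȟ^1 ≅ 0,  Ȟ^2 ≅ 0

nerve simplices:
  U12={i,t} U15={b,k,o} U23={f,j} U34={p,s} U45={a,q}
C dims 5,5; δ0: rk_F5 5
degree 0: 5−5−0 = 0 → Ȟ^0 ≅ 0
degree 1: 5−0−5 = 0 → Ȟ^1 ≅ 0
degree 2: 0−0−0 = 0 → Ȟ^2 ≅ 0


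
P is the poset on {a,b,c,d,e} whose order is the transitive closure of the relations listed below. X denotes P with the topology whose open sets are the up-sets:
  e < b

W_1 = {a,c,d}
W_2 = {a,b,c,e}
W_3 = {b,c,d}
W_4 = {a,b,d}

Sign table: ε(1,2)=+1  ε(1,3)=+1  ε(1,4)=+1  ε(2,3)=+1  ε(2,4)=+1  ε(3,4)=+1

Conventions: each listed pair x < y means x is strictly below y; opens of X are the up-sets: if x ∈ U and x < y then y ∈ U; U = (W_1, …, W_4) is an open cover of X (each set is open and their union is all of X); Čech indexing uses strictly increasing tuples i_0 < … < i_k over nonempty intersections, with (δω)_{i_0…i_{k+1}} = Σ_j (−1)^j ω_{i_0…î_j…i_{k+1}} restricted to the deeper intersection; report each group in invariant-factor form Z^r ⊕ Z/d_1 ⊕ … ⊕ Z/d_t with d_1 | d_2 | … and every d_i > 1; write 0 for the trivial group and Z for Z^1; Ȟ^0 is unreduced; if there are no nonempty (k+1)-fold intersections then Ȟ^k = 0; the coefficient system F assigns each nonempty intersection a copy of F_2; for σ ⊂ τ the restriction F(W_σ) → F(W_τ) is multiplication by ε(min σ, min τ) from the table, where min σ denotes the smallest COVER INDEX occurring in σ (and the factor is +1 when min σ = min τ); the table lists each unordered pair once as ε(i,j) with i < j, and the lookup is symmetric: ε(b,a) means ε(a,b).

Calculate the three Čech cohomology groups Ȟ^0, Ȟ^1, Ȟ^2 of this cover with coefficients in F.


Ȟ^0(U;F) ≅ Z/2, Ȟ^1(U;F) ≅ 0, Ȟ^2(U;F) ≅ Z/2

cover nerve:
  W12={a,c} W13={c,d} W14={a,d} W23={b,c} W24={a,b} W34={b,d}
  W123={c} W124={a} W134={d} W234={b}
C dims 4,6,4; δ0: rk_F2 3; δ1: rk_F2 3
Ȟ^0: (4−3)−0=1 ⇒ Z/2
Ȟ^1: (6−3)−3=0 ⇒ 0
Ȟ^2: (4−0)−3=1 ⇒ Z/2


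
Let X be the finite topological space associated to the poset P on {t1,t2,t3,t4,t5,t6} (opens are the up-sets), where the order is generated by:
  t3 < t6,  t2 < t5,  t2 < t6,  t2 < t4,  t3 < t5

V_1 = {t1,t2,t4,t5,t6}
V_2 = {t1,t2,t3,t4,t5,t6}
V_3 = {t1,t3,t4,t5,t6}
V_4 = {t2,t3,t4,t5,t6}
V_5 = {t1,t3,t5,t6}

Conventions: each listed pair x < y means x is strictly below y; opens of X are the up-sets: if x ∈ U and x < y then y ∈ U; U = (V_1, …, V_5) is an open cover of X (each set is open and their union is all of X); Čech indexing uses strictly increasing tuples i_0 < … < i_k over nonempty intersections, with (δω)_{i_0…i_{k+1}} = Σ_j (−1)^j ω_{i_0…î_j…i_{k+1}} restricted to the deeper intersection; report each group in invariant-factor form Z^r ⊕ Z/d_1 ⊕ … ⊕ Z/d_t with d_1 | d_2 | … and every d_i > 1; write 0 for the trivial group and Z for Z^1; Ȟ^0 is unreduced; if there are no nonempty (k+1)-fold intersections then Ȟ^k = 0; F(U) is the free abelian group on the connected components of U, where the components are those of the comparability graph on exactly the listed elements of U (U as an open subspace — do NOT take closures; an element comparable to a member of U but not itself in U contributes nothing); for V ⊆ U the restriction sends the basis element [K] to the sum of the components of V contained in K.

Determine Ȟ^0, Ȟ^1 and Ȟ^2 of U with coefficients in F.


nonempty intersections:
  V12={t1,t2,t4,t5,t6} V13={t1,t4,t5,t6} V14={t2,t4,t5,t6} V15={t1,t5,t6} V23={t1,t3,t4,t5,t6} V24={t2,t3,t4,t5,t6} V25={t1,t3,t5,t6} V34={t3,t4,t5,t6} V35={t1,t3,t5,t6} V45={t3,t5,t6}
  V123={t1,t4,t5,t6} V124={t2,t4,t5,t6} V125={t1,t5,t6} V134={t4,t5,t6} V135={t1,t5,t6} V145={t5,t6} V234={t3,t4,t5,t6} V235={t1,t3,t5,t6} V245={t3,t5,t6} V345={t3,t5,t6}
  V1234={t4,t5,t6} V1235={t1,t5,t6} V1245={t5,t6} V1345={t5,t6} V2345={t3,t5,t6}
  V12345={t5,t6}
components per intersection:
  V1: {t1} {t2,t4,t5,t6}
  V2: {t1} {t2,t3,t4,t5,t6}
  V3: {t1} {t3,t5,t6} {t4}
  V4: {t2,t3,t4,t5,t6}
  V5: {t1} {t3,t5,t6}
  V12: {t1} {t2,t4,t5,t6}
  V13: {t1} {t4} {t5} {t6}
  V14: {t2,t4,t5,t6}
  V15: {t1} {t5} {t6}
  V23: {t1} {t3,t5,t6} {t4}
  V24: {t2,t3,t4,t5,t6}
  V25: {t1} {t3,t5,t6}
  V34: {t3,t5,t6} {t4}
  V35: {t1} {t3,t5,t6}
  V45: {t3,t5,t6}
  V123: {t1} {t4} {t5} {t6}
  V124: {t2,t4,t5,t6}
  V125: {t1} {t5} {t6}
  V134: {t4} {t5} {t6}
  V135: {t1} {t5} {t6}
  V145: {t5} {t6}
  V234: {t3,t5,t6} {t4}
  V235: {t1} {t3,t5,t6}
  V245: {t3,t5,t6}
  V345: {t3,t5,t6}
  V1234: {t4} {t5} {t6}
  V1235: {t1} {t5} {t6}
  V1245: {t5} {t6}
  V1345: {t5} {t6}
  V2345: {t3,t5,t6}
  V12345: {t5} {t6}
C dims 10,21,22,11; δ0: rk 8, SNF 1^8; δ1: rk 13, SNF 1^13; δ2: rk 9, SNF 1^9
Ȟ^0: (10−8)−0=2 ⇒ Z^2
Ȟ^1: (21−13)−8=0 ⇒ 0
Ȟ^2: (22−9)−13=0 ⇒ 0

Ȟ^0(U;F) ≅ Z^2; Ȟ^1(U;F) ≅ 0; Ȟ^2(U;F) ≅ 0


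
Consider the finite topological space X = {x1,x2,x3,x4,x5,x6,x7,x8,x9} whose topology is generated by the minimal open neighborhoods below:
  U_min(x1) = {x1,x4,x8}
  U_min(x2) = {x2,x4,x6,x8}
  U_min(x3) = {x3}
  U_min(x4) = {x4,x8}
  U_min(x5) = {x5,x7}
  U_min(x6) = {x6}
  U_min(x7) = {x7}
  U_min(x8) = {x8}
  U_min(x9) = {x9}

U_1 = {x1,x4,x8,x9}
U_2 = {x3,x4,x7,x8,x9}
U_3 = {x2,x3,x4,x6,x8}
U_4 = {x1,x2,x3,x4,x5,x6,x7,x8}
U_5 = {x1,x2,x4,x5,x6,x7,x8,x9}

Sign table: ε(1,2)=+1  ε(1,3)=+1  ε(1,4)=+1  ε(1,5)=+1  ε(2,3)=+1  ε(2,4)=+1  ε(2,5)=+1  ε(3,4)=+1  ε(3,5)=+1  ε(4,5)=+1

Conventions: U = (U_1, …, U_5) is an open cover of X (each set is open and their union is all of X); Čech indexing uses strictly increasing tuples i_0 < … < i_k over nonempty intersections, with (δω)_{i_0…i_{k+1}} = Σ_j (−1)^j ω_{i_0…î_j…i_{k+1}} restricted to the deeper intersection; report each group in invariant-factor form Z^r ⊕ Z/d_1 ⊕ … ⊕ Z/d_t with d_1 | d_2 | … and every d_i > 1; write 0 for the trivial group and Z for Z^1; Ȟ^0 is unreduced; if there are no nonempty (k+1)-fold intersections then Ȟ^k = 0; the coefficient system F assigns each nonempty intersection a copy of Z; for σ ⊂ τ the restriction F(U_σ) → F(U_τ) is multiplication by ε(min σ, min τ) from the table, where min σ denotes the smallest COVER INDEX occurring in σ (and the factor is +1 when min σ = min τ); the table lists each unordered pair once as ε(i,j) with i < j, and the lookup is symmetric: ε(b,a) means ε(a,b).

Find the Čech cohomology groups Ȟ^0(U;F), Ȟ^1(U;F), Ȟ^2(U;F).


Ȟ^0(U;F) ≅ Z,  Ȟ^1(U;F) ≅ 0,  Ȟ^2(U;F) ≅ 0

nerve simplices:
  U12={x4,x8,x9} U13={x4,x8} U14={x1,x4,x8} U15={x1,x4,x8,x9} U23={x3,x4,x8} U24={x3,x4,x7,x8} U25={x4,x7,x8,x9} U34={x2,x3,x4,x6,x8} U35={x2,x4,x6,x8} U45={x1,x2,x4,x5,x6,x7,x8}
  U123={x4,x8} U124={x4,x8} U125={x4,x8,x9} U134={x4,x8} U135={x4,x8} U145={x1,x4,x8} U234={x3,x4,x8} U235={x4,x8} U245={x4,x7,x8} U345={x2,x4,x6,x8}
  U1234={x4,x8} U1235={x4,x8} U1245={x4,x8} U1345={x4,x8} U2345={x4,x8}
  U12345={x4,x8}
C dims 5,10,10,5; δ0: rk 4, SNF 1^4; δ1: rk 6, SNF 1^6; δ2: rk 4, SNF 1^4
degree 0: 5−4−0 = 1 → Ȟ^0 ≅ Z
degree 1: 10−6−4 = 0 → Ȟ^1 ≅ 0
degree 2: 10−4−6 = 0 → Ȟ^2 ≅ 0


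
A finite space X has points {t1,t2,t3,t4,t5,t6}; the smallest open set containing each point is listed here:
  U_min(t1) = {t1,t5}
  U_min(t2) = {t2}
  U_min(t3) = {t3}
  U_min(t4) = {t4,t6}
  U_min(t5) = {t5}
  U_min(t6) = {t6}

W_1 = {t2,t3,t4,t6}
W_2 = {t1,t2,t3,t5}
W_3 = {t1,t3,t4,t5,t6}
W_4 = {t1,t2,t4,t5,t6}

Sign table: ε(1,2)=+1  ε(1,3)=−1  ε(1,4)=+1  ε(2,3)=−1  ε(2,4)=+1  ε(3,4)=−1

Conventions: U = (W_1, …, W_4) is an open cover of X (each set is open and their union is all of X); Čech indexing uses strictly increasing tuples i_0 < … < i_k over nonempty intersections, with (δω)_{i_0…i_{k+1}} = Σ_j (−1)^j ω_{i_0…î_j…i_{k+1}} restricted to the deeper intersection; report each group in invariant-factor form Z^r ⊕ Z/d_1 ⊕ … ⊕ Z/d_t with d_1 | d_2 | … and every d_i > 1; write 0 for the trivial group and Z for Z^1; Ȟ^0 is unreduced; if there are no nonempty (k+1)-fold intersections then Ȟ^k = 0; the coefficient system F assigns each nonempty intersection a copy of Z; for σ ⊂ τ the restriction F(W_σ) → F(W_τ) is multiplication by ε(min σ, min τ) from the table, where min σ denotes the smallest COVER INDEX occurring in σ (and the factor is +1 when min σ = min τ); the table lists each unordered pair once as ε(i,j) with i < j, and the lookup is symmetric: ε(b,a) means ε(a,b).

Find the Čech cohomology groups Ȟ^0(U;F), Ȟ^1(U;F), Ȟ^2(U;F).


cover nerve:
  W12={t2,t3} W13={t3,t4,t6} W14={t2,t4,t6} W23={t1,t3,t5} W24={t1,t2,t5} W34={t1,t4,t5,t6}
  W123={t3} W124={t2} W134={t4,t6} W234={t1,t5}
C dims 4,6,4; δ0: rk 3, SNF 1^3; δ1: rk 3, SNF 1^3
Ȟ^0: (4−3)−0=1 ⇒ Z
Ȟ^1: (6−3)−3=0 ⇒ 0
Ȟ^2: (4−0)−3=1 ⇒ Z

Ȟ^0(U;F) ≅ Z, Ȟ^1(U;F) ≅ 0 and Ȟ^2(U;F) ≅ Z


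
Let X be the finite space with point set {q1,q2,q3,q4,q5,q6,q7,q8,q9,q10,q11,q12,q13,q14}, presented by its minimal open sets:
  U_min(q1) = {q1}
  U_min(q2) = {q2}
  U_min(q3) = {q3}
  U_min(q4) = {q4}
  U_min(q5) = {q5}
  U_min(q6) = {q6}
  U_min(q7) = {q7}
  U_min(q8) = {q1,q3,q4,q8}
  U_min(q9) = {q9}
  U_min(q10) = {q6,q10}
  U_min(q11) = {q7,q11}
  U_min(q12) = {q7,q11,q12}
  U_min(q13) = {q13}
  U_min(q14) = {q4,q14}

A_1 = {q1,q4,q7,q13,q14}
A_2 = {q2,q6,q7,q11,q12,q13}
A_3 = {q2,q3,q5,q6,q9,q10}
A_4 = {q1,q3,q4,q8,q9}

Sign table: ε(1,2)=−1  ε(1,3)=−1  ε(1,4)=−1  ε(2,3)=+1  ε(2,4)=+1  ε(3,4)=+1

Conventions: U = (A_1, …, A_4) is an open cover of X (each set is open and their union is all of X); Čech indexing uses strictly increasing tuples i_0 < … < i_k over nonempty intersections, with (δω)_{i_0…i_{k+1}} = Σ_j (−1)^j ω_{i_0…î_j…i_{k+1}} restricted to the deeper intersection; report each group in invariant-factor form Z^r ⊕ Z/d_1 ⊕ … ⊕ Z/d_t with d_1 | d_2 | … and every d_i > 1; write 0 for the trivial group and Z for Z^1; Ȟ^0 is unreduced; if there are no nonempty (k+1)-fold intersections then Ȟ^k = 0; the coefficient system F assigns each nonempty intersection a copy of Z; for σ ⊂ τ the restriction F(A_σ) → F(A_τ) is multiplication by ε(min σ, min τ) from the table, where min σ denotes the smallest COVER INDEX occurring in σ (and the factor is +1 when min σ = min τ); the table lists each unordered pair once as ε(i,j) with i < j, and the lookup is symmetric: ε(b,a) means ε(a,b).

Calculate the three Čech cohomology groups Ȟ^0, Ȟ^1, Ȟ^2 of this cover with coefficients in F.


nonempty intersections:
  A12={q7,q13} A14={q1,q4} A23={q2,q6} A34={q3,q9}
C dims 4,4; δ0: rk 3, SNF 1^3
Ȟ^0: (4−3)−0=1 ⇒ Z
Ȟ^1: (4−0)−3=1 ⇒ Z
Ȟ^2: (0−0)−0=0 ⇒ 0

Ȟ^0(U;F) ≅ Z,  Ȟ^1(U;F) ≅ Z,  Ȟ^2(U;F) ≅ 0


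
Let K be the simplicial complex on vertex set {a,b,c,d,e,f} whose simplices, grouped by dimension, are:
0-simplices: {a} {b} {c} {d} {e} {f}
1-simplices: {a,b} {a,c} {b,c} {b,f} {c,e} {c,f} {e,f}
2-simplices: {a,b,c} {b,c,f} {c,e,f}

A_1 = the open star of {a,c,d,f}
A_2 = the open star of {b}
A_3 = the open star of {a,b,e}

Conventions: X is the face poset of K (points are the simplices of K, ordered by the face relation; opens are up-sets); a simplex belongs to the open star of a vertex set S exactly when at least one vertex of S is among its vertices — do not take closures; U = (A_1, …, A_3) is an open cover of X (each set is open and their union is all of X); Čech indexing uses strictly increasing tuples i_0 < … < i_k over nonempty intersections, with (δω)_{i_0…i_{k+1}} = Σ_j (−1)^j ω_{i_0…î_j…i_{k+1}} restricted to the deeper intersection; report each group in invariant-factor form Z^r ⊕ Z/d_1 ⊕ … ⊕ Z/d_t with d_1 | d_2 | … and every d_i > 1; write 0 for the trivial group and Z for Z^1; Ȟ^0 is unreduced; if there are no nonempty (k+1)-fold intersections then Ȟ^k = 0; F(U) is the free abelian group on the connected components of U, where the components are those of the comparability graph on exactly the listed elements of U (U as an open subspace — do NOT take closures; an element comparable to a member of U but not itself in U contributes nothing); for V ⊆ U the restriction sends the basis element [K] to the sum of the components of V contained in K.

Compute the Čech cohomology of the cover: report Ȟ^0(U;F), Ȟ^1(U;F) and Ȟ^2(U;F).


nonempty overlaps:
  A1={{a},{c},{d},{f},{a,b},{a,c},{b,c},{b,f},{c,e},{c,f},{e,f},{a,b,c},{b,c,f},{c,e,f}} A2={{b},{a,b},{b,c},{b,f},{a,b,c},{b,c,f}} A3={{a},{b},{e},{a,b},{a,c},{b,c},{b,f},{c,e},{e,f},{a,b,c},{b,c,f},{c,e,f}}
  A12={{a,b},{b,c},{b,f},{a,b,c},{b,c,f}} A13={{a},{a,b},{a,c},{b,c},{b,f},{c,e},{e,f},{a,b,c},{b,c,f},{c,e,f}} A23={{b},{a,b},{b,c},{b,f},{a,b,c},{b,c,f}}
  A123={{a,b},{b,c},{b,f},{a,b,c},{b,c,f}}
components per intersection:
  A1: {{a},{c},{f},{a,b},{a,c},{b,c},{b,f},{c,e},{c,f},{e,f},{a,b,c},{b,c,f},{c,e,f}} {{d}}
  A2: {{b},{a,b},{b,c},{b,f},{a,b,c},{b,c,f}}
  A3: {{a},{b},{a,b},{a,c},{b,c},{b,f},{a,b,c},{b,c,f}} {{e},{c,e},{e,f},{c,e,f}}
  A12: {{a,b},{b,c},{b,f},{a,b,c},{b,c,f}}
  A13: {{a},{a,b},{a,c},{b,c},{b,f},{a,b,c},{b,c,f}} {{c,e},{e,f},{c,e,f}}
  A23: {{b},{a,b},{b,c},{b,f},{a,b,c},{b,c,f}}
  A123: {{a,b},{b,c},{b,f},{a,b,c},{b,c,f}}
C dims 5,4,1; δ0: rk 3, SNF 1^3; δ1: rk 1, SNF 1^1
degree 0: 5−3−0 = 2 → Ȟ^0 ≅ Z^2
degree 1: 4−1−3 = 0 → Ȟ^1 ≅ 0
degree 2: 1−0−1 = 0 → Ȟ^2 ≅ 0

Ȟ^0(U;F) ≅ Z^2, Ȟ^1(U;F) ≅ 0, Ȟ^2(U;F) ≅ 0


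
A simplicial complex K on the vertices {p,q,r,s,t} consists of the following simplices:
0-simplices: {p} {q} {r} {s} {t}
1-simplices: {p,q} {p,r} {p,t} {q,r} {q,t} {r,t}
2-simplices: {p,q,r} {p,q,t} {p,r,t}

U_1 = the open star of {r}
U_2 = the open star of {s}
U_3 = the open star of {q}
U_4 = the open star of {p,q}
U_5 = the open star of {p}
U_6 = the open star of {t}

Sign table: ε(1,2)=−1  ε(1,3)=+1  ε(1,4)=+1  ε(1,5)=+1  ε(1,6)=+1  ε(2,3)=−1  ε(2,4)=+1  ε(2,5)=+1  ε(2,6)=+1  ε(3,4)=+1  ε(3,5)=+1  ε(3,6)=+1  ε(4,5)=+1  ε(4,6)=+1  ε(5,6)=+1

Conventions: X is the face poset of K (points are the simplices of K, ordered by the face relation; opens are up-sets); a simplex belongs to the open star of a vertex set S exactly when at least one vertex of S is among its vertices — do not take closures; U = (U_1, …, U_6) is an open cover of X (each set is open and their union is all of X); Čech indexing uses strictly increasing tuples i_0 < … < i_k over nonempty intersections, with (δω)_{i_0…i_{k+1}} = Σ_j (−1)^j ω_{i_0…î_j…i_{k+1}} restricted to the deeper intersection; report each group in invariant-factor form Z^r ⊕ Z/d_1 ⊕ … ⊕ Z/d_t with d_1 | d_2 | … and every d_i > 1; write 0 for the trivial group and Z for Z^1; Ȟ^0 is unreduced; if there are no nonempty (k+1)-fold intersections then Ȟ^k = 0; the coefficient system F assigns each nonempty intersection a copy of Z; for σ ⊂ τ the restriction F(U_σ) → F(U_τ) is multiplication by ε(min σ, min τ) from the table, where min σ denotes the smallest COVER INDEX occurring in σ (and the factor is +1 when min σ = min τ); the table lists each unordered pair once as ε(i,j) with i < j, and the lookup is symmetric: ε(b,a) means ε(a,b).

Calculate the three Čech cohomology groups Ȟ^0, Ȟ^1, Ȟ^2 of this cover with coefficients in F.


Ȟ^0 = Z^2, Ȟ^1 = 0, Ȟ^2 = 0

nerve of the cover:
  U1={{r},{p,r},{q,r},{r,t},{p,q,r},{p,r,t}} U2={{s}} U3={{q},{p,q},{q,r},{q,t},{p,q,r},{p,q,t}} U4={{p},{q},{p,q},{p,r},{p,t},{q,r},{q,t},{p,q,r},{p,q,t},{p,r,t}} U5={{p},{p,q},{p,r},{p,t},{p,q,r},{p,q,t},{p,r,t}} U6={{t},{p,t},{q,t},{r,t},{p,q,t},{p,r,t}}
  U13={{q,r},{p,q,r}} U14={{p,r},{q,r},{p,q,r},{p,r,t}} U15={{p,r},{p,q,r},{p,r,t}} U16={{r,t},{p,r,t}} U34={{q},{p,q},{q,r},{q,t},{p,q,r},{p,q,t}} U35={{p,q},{p,q,r},{p,q,t}} U36={{q,t},{p,q,t}} U45={{p},{p,q},{p,r},{p,t},{p,q,r},{p,q,t},{p,r,t}} U46={{p,t},{q,t},{p,q,t},{p,r,t}} U56={{p,t},{p,q,t},{p,r,t}}
  U134={{q,r},{p,q,r}} U135={{p,q,r}} U145={{p,r},{p,q,r},{p,r,t}} U146={{p,r,t}} U156={{p,r,t}} U345={{p,q},{p,q,r},{p,q,t}} U346={{q,t},{p,q,t}} U356={{p,q,t}} U456={{p,t},{p,q,t},{p,r,t}}
  U1345={{p,q,r}} U1456={{p,r,t}} U3456={{p,q,t}}
C dims 6,10,9,3; δ0: rk 4, SNF 1^4; δ1: rk 6, SNF 1^6; δ2: rk 3, SNF 1^3
Ȟ^0 = (6 − 4) − 0 = 2, so Ȟ^0 ≅ Z^2
Ȟ^1 = (10 − 6) − 4 = 0, so Ȟ^1 ≅ 0
Ȟ^2 = (9 − 3) − 6 = 0, so Ȟ^2 ≅ 0


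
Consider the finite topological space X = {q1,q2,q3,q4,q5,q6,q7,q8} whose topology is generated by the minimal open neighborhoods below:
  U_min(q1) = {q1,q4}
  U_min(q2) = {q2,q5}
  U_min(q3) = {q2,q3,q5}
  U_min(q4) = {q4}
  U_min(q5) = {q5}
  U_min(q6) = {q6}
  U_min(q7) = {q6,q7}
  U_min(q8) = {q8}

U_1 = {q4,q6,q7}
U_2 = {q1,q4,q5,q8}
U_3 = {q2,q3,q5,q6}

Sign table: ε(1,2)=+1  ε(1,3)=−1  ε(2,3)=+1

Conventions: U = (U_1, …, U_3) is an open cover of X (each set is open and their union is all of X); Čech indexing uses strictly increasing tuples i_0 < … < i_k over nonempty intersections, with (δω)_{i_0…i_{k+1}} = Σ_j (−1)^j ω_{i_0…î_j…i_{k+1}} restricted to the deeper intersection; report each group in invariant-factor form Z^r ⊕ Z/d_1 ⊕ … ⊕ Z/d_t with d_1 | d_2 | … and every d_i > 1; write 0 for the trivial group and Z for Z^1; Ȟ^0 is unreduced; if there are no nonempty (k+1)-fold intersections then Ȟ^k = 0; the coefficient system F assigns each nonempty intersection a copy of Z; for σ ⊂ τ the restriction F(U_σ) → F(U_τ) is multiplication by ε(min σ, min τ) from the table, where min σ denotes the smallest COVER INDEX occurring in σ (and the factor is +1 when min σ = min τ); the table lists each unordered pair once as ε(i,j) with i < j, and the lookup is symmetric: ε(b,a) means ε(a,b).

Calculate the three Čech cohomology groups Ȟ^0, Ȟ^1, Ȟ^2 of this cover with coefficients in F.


Ȟ^0 ≅ 0,  Ȟ^1 ≅ Z/2,  Ȟ^2 ≅ 0

nerve simplices:
  U12={q4} U13={q6} U23={q5}
C dims 3,3; δ0: rk 3, SNF 1^2·2
degree 0: 3−3−0 = 0 → Ȟ^0 ≅ 0
degree 1: 3−0−3 = 0 plus torsion [2] → Ȟ^1 ≅ Z/2
degree 2: 0−0−0 = 0 → Ȟ^2 ≅ 0


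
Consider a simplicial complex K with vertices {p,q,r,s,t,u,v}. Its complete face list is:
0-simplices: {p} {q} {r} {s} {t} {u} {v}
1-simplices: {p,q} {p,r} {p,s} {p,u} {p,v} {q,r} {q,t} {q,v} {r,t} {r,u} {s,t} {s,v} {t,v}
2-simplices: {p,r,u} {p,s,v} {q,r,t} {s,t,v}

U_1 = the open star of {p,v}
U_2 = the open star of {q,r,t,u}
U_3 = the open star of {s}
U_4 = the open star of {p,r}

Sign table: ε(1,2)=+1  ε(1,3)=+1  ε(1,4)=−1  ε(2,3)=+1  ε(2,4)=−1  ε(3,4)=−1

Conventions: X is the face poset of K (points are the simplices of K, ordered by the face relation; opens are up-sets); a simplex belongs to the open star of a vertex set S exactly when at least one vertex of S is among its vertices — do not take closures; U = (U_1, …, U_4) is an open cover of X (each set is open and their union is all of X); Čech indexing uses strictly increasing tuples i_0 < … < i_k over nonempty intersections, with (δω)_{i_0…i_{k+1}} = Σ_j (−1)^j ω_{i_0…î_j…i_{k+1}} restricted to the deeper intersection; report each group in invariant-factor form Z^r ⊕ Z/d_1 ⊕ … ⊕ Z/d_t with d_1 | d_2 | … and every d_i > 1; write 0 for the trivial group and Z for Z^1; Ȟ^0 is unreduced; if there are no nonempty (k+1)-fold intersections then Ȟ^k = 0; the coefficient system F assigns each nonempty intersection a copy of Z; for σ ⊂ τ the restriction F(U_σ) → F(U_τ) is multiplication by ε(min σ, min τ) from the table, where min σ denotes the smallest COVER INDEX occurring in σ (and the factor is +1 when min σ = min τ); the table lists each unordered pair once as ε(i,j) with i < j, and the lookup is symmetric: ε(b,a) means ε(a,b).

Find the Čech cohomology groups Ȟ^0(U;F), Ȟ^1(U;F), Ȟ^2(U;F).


Ȟ^0(U;F) ≅ Z, Ȟ^1(U;F) ≅ 0 and Ȟ^2(U;F) ≅ 0

nerve simplices:
  U1={{p},{v},{p,q},{p,r},{p,s},{p,u},{p,v},{q,v},{s,v},{t,v},{p,r,u},{p,s,v},{s,t,v}} U2={{q},{r},{t},{u},{p,q},{p,r},{p,u},{q,r},{q,t},{q,v},{r,t},{r,u},{s,t},{t,v},{p,r,u},{q,r,t},{s,t,v}} U3={{s},{p,s},{s,t},{s,v},{p,s,v},{s,t,v}} U4={{p},{r},{p,q},{p,r},{p,s},{p,u},{p,v},{q,r},{r,t},{r,u},{p,r,u},{p,s,v},{q,r,t}}
  U12={{p,q},{p,r},{p,u},{q,v},{t,v},{p,r,u},{s,t,v}} U13={{p,s},{s,v},{p,s,v},{s,t,v}} U14={{p},{p,q},{p,r},{p,s},{p,u},{p,v},{p,r,u},{p,s,v}} U23={{s,t},{s,t,v}} U24={{r},{p,q},{p,r},{p,u},{q,r},{r,t},{r,u},{p,r,u},{q,r,t}} U34={{p,s},{p,s,v}}
  U123={{s,t,v}} U124={{p,q},{p,r},{p,u},{p,r,u}} U134={{p,s},{p,s,v}}
C dims 4,6,3; δ0: rk 3, SNF 1^3; δ1: rk 3, SNF 1^3
degree 0: 4−3−0 = 1 → Ȟ^0 ≅ Z
degree 1: 6−3−3 = 0 → Ȟ^1 ≅ 0
degree 2: 3−0−3 = 0 → Ȟ^2 ≅ 0


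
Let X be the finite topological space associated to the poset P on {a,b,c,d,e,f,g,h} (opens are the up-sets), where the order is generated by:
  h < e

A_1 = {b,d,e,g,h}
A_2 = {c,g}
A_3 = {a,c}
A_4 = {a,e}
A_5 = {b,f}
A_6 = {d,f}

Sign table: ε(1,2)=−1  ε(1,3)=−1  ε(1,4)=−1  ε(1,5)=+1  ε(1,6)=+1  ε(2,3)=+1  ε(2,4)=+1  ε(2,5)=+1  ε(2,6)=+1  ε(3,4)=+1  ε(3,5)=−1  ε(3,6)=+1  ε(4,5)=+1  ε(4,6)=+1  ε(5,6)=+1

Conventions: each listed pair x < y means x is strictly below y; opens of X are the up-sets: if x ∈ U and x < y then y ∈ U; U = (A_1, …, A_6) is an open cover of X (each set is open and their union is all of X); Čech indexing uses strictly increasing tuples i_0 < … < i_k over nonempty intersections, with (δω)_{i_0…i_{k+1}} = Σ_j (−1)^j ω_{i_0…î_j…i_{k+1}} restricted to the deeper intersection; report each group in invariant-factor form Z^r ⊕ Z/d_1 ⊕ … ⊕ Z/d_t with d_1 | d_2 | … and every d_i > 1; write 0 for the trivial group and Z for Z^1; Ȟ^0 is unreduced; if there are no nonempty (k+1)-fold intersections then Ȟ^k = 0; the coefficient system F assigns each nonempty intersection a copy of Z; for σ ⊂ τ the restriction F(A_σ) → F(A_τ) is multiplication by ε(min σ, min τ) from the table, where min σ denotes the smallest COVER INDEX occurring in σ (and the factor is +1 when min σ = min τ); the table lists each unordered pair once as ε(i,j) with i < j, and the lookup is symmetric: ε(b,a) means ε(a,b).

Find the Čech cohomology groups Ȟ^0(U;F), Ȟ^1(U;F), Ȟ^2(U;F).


Ȟ^0(U;F) ≅ Z, Ȟ^1(U;F) ≅ Z^2, Ȟ^2(U;F) ≅ 0

cover nerve:
  A12={g} A14={e} A15={b} A16={d} A23={c} A34={a} A56={f}
C dims 6,7; δ0: rk 5, SNF 1^5
Ȟ^0: (6−5)−0=1 ⇒ Z
Ȟ^1: (7−0)−5=2 ⇒ Z^2
Ȟ^2: (0−0)−0=0 ⇒ 0


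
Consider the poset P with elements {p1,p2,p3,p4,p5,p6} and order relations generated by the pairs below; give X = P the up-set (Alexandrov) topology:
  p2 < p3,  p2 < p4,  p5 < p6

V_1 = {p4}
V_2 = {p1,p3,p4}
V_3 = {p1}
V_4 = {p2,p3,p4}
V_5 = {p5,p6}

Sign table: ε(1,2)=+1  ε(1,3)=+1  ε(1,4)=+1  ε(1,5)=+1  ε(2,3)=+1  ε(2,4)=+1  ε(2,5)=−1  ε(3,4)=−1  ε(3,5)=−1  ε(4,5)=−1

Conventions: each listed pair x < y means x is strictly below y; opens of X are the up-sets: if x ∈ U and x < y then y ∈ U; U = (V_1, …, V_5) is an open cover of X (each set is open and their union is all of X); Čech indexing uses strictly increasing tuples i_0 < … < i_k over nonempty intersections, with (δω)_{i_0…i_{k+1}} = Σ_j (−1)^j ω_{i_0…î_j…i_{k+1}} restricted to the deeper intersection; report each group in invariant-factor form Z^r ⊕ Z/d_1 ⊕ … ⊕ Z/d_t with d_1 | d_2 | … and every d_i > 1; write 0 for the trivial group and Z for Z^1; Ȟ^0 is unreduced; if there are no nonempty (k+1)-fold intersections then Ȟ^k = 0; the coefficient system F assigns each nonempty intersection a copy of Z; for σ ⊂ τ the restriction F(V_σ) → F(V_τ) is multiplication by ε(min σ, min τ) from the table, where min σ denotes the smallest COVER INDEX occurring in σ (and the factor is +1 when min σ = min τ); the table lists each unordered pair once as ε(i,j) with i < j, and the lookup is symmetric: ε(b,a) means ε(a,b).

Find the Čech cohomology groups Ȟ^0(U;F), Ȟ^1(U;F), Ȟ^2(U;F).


nerve simplices:
  V12={p4} V14={p4} V23={p1} V24={p3,p4}
  V124={p4}
C dims 5,4,1; δ0: rk 3, SNF 1^3; δ1: rk 1, SNF 1^1
degree 0: 5−3−0 = 2 → Ȟ^0 ≅ Z^2
degree 1: 4−1−3 = 0 → Ȟ^1 ≅ 0
degree 2: 1−0−1 = 0 → Ȟ^2 ≅ 0

Ȟ^0 ≅ Z^2, Ȟ^1 ≅ 0, Ȟ^2 ≅ 0


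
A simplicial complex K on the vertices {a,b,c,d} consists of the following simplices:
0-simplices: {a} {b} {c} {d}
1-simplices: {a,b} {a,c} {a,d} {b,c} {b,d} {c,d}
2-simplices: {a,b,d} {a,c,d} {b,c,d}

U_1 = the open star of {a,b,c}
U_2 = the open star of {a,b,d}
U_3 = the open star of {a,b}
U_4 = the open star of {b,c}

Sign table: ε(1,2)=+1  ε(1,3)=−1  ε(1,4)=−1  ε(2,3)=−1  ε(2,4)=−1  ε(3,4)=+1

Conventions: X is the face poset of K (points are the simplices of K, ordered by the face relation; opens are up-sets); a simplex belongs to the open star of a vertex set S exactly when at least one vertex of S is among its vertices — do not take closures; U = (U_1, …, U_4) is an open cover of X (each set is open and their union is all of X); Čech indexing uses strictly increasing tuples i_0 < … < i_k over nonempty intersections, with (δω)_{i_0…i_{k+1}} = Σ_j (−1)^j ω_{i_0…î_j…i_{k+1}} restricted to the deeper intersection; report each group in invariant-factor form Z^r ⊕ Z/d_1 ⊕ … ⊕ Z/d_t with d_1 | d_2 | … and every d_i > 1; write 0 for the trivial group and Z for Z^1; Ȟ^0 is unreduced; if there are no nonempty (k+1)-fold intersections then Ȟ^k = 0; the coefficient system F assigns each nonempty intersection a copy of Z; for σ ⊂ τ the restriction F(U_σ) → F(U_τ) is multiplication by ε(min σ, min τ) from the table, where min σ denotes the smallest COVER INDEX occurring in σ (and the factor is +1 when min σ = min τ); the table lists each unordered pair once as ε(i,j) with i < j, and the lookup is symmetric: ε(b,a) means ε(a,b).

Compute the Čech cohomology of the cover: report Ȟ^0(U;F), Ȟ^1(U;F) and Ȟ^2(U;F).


nonempty overlaps:
  U1={{a},{b},{c},{a,b},{a,c},{a,d},{b,c},{b,d},{c,d},{a,b,d},{a,c,d},{b,c,d}} U2={{a},{b},{d},{a,b},{a,c},{a,d},{b,c},{b,d},{c,d},{a,b,d},{a,c,d},{b,c,d}} U3={{a},{b},{a,b},{a,c},{a,d},{b,c},{b,d},{a,b,d},{a,c,d},{b,c,d}} U4={{b},{c},{a,b},{a,c},{b,c},{b,d},{c,d},{a,b,d},{a,c,d},{b,c,d}}
  U12={{a},{b},{a,b},{a,c},{a,d},{b,c},{b,d},{c,d},{a,b,d},{a,c,d},{b,c,d}} U13={{a},{b},{a,b},{a,c},{a,d},{b,c},{b,d},{a,b,d},{a,c,d},{b,c,d}} U14={{b},{c},{a,b},{a,c},{b,c},{b,d},{c,d},{a,b,d},{a,c,d},{b,c,d}} U23={{a},{b},{a,b},{a,c},{a,d},{b,c},{b,d},{a,b,d},{a,c,d},{b,c,d}} U24={{b},{a,b},{a,c},{b,c},{b,d},{c,d},{a,b,d},{a,c,d},{b,c,d}} U34={{b},{a,b},{a,c},{b,c},{b,d},{a,b,d},{a,c,d},{b,c,d}}
  U123={{a},{b},{a,b},{a,c},{a,d},{b,c},{b,d},{a,b,d},{a,c,d},{b,c,d}} U124={{b},{a,b},{a,c},{b,c},{b,d},{c,d},{a,b,d},{a,c,d},{b,c,d}} U134={{b},{a,b},{a,c},{b,c},{b,d},{a,b,d},{a,c,d},{b,c,d}} U234={{b},{a,b},{a,c},{b,c},{b,d},{a,b,d},{a,c,d},{b,c,d}}
  U1234={{b},{a,b},{a,c},{b,c},{b,d},{a,b,d},{a,c,d},{b,c,d}}
C dims 4,6,4,1; δ0: rk 3, SNF 1^3; δ1: rk 3, SNF 1^3; δ2: rk 1, SNF 1^1
degree 0: 4−3−0 = 1 → Ȟ^0 ≅ Z
degree 1: 6−3−3 = 0 → Ȟ^1 ≅ 0
degree 2: 4−1−3 = 0 → Ȟ^2 ≅ 0

Ȟ^0(U;F) ≅ Z, Ȟ^1(U;F) ≅ 0, Ȟ^2(U;F) ≅ 0


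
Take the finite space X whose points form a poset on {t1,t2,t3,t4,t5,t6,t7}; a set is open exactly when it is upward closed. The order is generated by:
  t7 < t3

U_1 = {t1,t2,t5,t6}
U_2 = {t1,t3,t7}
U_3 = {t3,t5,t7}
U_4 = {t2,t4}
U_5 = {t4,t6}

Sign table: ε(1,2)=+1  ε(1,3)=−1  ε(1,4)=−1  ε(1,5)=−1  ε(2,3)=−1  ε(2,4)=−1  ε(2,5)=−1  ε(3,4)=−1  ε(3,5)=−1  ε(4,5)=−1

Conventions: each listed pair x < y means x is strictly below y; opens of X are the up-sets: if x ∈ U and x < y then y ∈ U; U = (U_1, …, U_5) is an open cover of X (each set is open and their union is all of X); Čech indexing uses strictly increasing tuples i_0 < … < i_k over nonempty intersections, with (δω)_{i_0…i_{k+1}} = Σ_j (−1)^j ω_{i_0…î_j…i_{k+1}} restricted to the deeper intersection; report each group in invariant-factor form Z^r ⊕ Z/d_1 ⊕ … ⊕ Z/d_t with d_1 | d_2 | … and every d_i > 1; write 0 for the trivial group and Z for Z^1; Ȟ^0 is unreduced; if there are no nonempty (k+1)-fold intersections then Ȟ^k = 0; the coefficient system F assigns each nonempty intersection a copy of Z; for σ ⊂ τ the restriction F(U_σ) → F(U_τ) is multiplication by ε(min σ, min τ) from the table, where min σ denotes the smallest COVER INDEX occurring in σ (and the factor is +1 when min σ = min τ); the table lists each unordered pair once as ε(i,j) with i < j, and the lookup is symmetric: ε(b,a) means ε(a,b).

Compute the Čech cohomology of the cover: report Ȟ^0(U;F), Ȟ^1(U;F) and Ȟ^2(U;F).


nonempty intersections:
  U12={t1} U13={t5} U14={t2} U15={t6} U23={t3,t7} U45={t4}
C dims 5,6; δ0: rk 5, SNF 1^4·2
Ȟ^0: (5−5)−0=0 ⇒ 0
Ȟ^1: (6−0)−5=1 plus torsion [2] ⇒ Z ⊕ Z/2
Ȟ^2: (0−0)−0=0 ⇒ 0

Ȟ^0 ≅ 0; Ȟ^1 ≅ Z ⊕ Z/2; Ȟ^2 ≅ 0
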